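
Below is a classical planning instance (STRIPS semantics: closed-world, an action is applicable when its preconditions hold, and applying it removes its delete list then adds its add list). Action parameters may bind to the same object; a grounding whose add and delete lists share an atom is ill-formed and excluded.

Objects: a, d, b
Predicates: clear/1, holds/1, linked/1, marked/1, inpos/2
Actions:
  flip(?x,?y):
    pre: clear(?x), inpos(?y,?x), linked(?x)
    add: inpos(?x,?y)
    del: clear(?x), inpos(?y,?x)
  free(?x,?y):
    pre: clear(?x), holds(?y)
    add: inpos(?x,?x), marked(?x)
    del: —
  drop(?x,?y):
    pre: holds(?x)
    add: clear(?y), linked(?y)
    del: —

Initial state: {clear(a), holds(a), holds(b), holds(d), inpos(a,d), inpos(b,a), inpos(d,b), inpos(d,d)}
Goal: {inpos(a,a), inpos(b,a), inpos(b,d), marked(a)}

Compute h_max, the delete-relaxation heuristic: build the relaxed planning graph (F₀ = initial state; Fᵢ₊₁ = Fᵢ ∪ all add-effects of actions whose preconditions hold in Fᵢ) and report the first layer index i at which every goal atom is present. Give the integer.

2

F0 = init (8 atoms)
F1 = F0 ∪ {clear(b), clear(d), inpos(a,a), linked(a), linked(b), linked(d), marked(a)}  (15 atoms)
F2 = F1 ∪ {inpos(a,b), inpos(b,b), inpos(b,d), inpos(d,a), marked(b), marked(d)}  (21 atoms)
goal ⊆ F2  ⇒  h_max = 2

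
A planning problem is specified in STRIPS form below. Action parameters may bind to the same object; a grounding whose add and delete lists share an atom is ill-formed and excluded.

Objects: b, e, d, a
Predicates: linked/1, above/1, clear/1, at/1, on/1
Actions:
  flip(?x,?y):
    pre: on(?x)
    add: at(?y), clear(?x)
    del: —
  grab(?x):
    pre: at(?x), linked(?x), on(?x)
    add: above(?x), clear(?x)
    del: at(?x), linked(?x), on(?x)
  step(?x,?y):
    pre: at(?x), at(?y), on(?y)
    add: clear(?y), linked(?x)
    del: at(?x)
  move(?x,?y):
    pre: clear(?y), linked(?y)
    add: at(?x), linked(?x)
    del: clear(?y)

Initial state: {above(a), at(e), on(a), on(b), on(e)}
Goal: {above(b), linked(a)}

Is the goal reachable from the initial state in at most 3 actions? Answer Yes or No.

No

1. flip(b,a)  →  {above(a), at(a), at(e), clear(b), on(a), on(b), on(e)}
2. step(a,a)  →  {above(a), at(e), clear(a), clear(b), linked(a), on(a), on(b), on(e)}
3. move(b,a)  →  {above(a), at(b), at(e), clear(b), linked(a), linked(b), on(a), on(b), on(e)}
4. grab(b)  →  {above(a), above(b), at(e), clear(b), linked(a), on(a), on(e)}
optimal plan length = 4; 4 > 3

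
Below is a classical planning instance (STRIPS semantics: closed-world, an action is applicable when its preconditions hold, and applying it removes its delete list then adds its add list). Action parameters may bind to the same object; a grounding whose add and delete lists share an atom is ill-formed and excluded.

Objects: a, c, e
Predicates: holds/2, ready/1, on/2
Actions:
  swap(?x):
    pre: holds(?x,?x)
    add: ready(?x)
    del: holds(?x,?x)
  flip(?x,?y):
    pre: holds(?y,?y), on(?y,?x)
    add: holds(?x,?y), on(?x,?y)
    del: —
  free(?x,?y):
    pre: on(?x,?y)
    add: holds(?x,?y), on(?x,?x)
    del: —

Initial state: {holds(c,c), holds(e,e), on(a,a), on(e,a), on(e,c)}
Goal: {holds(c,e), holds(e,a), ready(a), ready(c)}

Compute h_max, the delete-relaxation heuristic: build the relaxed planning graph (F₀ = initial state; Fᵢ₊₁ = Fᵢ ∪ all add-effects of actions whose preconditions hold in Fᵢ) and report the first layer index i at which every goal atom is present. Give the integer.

F0 = init (5 atoms)
F1 = F0 ∪ {holds(a,a), holds(a,e), holds(c,e), holds(e,a), holds(e,c), on(a,e), on(c,e), on(e,e), ready(c), ready(e)}  (15 atoms)
F2 = F1 ∪ {on(c,c), ready(a)}  (17 atoms)
goal ⊆ F2  ⇒  h_max = 2

2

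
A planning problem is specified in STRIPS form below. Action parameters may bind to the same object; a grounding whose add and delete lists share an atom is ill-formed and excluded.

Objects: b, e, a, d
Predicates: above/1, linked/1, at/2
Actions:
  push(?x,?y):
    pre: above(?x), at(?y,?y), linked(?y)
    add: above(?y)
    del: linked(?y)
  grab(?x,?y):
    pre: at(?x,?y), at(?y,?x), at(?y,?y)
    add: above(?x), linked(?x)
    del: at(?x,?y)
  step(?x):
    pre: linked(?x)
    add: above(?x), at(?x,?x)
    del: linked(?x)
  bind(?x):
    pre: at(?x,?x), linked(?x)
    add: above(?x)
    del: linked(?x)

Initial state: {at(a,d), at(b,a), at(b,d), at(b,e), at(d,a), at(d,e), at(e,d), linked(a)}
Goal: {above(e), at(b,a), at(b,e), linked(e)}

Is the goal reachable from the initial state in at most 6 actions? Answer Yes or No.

Yes

1. step(a)  →  {above(a), at(a,a), at(a,d), at(b,a), at(b,d), at(b,e), at(d,a), at(d,e), at(e,d)}
2. grab(d,a)  →  {above(a), above(d), at(a,a), at(a,d), at(b,a), at(b,d), at(b,e), at(d,e), at(e,d), linked(d)}
3. step(d)  →  {above(a), above(d), at(a,a), at(a,d), at(b,a), at(b,d), at(b,e), at(d,d), at(d,e), at(e,d)}
4. grab(e,d)  →  {above(a), above(d), above(e), at(a,a), at(a,d), at(b,a), at(b,d), at(b,e), at(d,d), at(d,e), linked(e)}
optimal plan length = 4; 4 ≤ 6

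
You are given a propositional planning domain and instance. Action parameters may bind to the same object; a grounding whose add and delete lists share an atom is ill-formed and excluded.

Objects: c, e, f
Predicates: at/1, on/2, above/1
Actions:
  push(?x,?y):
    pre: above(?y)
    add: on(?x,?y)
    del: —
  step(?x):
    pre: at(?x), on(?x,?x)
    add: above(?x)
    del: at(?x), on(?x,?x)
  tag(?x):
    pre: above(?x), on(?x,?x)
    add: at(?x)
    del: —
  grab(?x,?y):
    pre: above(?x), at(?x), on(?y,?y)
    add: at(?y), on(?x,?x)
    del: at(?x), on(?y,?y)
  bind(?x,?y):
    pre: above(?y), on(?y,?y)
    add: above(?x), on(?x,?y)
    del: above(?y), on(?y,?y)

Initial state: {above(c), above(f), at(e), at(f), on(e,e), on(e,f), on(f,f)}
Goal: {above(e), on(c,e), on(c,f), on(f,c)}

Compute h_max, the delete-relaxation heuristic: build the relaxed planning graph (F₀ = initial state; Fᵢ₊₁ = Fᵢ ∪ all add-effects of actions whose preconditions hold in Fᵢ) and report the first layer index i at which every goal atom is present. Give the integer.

F0 = init (7 atoms)
F1 = F0 ∪ {above(e), on(c,c), on(c,f), on(e,c), on(f,c)}  (12 atoms)
F2 = F1 ∪ {at(c), on(c,e), on(f,e)}  (15 atoms)
goal ⊆ F2  ⇒  h_max = 2

2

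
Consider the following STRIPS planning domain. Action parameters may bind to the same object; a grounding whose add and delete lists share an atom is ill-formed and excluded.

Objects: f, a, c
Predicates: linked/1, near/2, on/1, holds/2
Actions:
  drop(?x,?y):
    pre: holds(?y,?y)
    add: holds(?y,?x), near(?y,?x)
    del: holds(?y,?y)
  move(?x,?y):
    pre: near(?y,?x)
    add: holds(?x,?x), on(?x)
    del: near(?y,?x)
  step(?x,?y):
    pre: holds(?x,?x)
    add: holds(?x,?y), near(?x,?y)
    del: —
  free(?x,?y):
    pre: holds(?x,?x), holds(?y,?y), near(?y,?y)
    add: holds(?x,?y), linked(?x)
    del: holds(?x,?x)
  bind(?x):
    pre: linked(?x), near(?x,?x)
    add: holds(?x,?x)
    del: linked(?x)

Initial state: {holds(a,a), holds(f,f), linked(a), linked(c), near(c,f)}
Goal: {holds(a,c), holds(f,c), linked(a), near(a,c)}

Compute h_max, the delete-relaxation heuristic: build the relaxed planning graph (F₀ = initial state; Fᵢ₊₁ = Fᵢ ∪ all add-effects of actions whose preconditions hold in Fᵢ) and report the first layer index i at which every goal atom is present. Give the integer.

F0 = init (5 atoms)
F1 = F0 ∪ {holds(a,c), holds(a,f), holds(f,a), holds(f,c), near(a,a), near(a,c), near(a,f), near(f,a), near(f,c), near(f,f), on(f)}  (16 atoms)
goal ⊆ F1  ⇒  h_max = 1

1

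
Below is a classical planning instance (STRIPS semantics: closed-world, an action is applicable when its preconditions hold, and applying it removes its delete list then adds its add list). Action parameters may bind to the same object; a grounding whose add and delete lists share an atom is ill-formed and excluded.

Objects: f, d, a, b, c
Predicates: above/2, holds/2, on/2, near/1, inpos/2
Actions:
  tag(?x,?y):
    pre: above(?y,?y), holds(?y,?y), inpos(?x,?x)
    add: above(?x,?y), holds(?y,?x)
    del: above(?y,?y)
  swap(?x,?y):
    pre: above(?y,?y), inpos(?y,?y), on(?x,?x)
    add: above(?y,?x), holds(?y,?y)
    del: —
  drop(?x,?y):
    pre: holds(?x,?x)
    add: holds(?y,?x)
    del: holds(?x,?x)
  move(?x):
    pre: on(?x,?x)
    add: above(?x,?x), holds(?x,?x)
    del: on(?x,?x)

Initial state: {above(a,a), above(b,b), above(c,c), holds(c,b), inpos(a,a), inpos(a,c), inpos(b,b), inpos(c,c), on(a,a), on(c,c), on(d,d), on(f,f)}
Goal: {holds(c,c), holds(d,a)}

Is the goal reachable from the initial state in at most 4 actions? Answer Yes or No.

1. swap(f,a)  →  {above(a,a), above(a,f), above(b,b), above(c,c), holds(a,a), holds(c,b), inpos(a,a), inpos(a,c), inpos(b,b), inpos(c,c), on(a,a), on(c,c), on(d,d), on(f,f)}
2. swap(f,c)  →  {above(a,a), above(a,f), above(b,b), above(c,c), above(c,f), holds(a,a), holds(c,b), holds(c,c), inpos(a,a), inpos(a,c), inpos(b,b), inpos(c,c), on(a,a), on(c,c), on(d,d), on(f,f)}
3. drop(a,d)  →  {above(a,a), above(a,f), above(b,b), above(c,c), above(c,f), holds(c,b), holds(c,c), holds(d,a), inpos(a,a), inpos(a,c), inpos(b,b), inpos(c,c), on(a,a), on(c,c), on(d,d), on(f,f)}
optimal plan length = 3; 3 ≤ 4

Yes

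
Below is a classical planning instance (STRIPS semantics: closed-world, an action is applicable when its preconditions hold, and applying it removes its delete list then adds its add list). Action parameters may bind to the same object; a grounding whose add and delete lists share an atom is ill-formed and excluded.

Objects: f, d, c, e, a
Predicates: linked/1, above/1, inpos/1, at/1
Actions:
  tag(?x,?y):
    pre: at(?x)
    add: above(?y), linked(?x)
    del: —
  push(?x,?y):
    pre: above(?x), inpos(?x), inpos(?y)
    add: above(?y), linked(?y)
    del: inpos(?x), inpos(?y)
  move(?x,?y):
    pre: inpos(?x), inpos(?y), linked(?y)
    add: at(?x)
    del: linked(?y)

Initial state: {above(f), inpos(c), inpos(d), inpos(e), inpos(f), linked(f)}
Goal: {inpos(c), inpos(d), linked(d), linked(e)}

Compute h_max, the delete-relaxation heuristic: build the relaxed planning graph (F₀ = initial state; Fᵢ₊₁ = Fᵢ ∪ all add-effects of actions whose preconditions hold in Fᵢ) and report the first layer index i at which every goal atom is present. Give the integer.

F0 = init (6 atoms)
F1 = F0 ∪ {above(c), above(d), above(e), at(c), at(d), at(e), at(f), linked(c), linked(d), linked(e)}  (16 atoms)
goal ⊆ F1  ⇒  h_max = 1

1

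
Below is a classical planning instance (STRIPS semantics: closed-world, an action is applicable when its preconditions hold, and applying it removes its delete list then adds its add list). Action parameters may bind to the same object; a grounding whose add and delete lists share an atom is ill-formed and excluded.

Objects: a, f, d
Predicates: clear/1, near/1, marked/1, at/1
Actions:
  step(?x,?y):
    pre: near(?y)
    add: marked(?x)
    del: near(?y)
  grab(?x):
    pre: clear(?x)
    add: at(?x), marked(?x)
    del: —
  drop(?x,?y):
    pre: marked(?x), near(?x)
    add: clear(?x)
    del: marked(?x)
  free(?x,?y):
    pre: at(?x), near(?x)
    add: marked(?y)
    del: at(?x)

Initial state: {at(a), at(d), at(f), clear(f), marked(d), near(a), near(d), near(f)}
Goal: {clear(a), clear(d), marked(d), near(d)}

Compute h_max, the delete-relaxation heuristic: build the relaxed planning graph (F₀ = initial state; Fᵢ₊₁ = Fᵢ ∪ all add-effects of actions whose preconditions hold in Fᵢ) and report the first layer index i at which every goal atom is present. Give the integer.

2

F0 = init (8 atoms)
F1 = F0 ∪ {clear(d), marked(a), marked(f)}  (11 atoms)
F2 = F1 ∪ {clear(a)}  (12 atoms)
goal ⊆ F2  ⇒  h_max = 2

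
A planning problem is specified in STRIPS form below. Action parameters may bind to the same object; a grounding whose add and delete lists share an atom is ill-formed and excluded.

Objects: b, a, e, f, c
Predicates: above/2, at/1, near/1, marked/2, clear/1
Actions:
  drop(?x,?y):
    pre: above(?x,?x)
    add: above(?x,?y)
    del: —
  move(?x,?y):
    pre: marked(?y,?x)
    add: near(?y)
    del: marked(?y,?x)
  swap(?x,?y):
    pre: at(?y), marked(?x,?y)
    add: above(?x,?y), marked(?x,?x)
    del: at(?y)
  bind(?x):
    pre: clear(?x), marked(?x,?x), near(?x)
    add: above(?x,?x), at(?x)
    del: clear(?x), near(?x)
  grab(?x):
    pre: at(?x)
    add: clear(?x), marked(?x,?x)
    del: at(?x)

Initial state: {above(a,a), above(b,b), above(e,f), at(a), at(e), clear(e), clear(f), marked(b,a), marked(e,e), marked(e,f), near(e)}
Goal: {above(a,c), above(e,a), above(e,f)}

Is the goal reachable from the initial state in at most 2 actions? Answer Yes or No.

No

1. drop(a,c)  →  {above(a,a), above(a,c), above(b,b), above(e,f), at(a), at(e), clear(e), clear(f), marked(b,a), marked(e,e), marked(e,f), near(e)}
2. swap(e,e)  →  {above(a,a), above(a,c), above(b,b), above(e,e), above(e,f), at(a), clear(e), clear(f), marked(b,a), marked(e,e), marked(e,f), near(e)}
3. drop(e,a)  →  {above(a,a), above(a,c), above(b,b), above(e,a), above(e,e), above(e,f), at(a), clear(e), clear(f), marked(b,a), marked(e,e), marked(e,f), near(e)}
optimal plan length = 3; 3 > 2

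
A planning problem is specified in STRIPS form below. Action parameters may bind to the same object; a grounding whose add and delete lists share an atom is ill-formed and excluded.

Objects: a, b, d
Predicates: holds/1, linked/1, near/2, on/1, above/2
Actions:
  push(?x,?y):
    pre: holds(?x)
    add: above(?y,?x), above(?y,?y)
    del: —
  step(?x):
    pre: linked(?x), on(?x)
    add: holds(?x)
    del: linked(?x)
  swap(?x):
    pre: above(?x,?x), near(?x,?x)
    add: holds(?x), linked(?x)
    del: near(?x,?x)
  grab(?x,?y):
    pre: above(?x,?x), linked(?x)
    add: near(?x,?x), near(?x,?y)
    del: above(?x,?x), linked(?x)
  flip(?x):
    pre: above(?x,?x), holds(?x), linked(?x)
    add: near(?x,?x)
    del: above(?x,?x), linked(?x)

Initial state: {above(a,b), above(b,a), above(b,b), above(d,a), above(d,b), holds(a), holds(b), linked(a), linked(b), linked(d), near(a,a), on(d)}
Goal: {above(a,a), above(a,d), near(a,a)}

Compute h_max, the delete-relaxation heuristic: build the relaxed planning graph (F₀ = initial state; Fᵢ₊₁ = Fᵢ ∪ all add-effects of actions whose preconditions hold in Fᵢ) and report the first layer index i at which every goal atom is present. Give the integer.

2

F0 = init (12 atoms)
F1 = F0 ∪ {above(a,a), above(d,d), holds(d), near(b,a), near(b,b), near(b,d)}  (18 atoms)
F2 = F1 ∪ {above(a,d), above(b,d), near(a,b), near(a,d), near(d,a), near(d,b), near(d,d)}  (25 atoms)
goal ⊆ F2  ⇒  h_max = 2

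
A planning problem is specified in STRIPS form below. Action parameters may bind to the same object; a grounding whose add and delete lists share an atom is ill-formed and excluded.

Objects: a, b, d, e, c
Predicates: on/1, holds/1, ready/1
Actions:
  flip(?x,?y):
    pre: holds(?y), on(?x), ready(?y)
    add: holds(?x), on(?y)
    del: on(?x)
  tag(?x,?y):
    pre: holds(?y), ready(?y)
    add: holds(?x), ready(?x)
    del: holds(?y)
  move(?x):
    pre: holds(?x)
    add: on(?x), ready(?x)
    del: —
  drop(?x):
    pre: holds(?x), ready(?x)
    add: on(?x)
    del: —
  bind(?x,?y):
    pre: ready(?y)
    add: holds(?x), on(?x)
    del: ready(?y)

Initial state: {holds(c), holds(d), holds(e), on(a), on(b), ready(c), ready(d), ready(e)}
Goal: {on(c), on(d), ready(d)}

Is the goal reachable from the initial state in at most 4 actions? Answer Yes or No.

1. flip(a,d)  →  {holds(a), holds(c), holds(d), holds(e), on(b), on(d), ready(c), ready(d), ready(e)}
2. flip(b,c)  →  {holds(a), holds(b), holds(c), holds(d), holds(e), on(c), on(d), ready(c), ready(d), ready(e)}
optimal plan length = 2; 2 ≤ 4

Yes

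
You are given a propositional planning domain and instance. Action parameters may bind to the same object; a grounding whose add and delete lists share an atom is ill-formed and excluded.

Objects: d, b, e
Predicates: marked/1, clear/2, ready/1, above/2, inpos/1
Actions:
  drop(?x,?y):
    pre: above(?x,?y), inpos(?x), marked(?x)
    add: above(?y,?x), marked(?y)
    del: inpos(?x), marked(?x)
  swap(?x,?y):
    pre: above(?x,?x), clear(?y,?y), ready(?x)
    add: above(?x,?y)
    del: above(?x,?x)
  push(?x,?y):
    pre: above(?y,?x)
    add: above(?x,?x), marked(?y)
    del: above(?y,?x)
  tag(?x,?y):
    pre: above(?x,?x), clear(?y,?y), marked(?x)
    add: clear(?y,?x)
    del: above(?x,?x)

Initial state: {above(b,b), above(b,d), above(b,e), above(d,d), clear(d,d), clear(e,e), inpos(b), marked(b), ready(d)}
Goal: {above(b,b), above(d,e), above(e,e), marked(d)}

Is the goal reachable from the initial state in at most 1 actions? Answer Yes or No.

1. drop(b,d)  →  {above(b,b), above(b,d), above(b,e), above(d,b), above(d,d), clear(d,d), clear(e,e), marked(d), ready(d)}
2. swap(d,e)  →  {above(b,b), above(b,d), above(b,e), above(d,b), above(d,e), clear(d,d), clear(e,e), marked(d), ready(d)}
3. push(e,b)  →  {above(b,b), above(b,d), above(d,b), above(d,e), above(e,e), clear(d,d), clear(e,e), marked(b), marked(d), ready(d)}
optimal plan length = 3; 3 > 1

No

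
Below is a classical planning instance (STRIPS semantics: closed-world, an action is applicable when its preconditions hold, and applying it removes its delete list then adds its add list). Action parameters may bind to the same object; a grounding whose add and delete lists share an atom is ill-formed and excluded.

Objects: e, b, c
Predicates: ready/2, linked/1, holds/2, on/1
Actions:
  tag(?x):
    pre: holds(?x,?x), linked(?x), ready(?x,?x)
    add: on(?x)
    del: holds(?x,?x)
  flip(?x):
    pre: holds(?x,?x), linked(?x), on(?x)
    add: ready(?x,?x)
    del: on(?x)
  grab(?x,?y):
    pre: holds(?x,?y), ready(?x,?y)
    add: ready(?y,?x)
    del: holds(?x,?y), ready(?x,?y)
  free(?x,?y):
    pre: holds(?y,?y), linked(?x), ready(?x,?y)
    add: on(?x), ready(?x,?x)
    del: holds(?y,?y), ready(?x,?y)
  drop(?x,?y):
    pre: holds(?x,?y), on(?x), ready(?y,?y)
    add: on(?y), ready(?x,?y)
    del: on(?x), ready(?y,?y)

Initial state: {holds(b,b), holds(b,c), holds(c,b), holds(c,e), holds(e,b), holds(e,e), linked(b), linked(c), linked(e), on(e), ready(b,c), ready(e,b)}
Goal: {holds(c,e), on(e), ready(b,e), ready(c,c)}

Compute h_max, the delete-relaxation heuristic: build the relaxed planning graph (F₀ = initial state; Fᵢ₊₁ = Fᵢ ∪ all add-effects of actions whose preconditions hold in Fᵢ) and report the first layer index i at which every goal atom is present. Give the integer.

2

F0 = init (12 atoms)
F1 = F0 ∪ {ready(b,e), ready(c,b), ready(e,e)}  (15 atoms)
F2 = F1 ∪ {on(b), on(c), ready(b,b), ready(c,c)}  (19 atoms)
goal ⊆ F2  ⇒  h_max = 2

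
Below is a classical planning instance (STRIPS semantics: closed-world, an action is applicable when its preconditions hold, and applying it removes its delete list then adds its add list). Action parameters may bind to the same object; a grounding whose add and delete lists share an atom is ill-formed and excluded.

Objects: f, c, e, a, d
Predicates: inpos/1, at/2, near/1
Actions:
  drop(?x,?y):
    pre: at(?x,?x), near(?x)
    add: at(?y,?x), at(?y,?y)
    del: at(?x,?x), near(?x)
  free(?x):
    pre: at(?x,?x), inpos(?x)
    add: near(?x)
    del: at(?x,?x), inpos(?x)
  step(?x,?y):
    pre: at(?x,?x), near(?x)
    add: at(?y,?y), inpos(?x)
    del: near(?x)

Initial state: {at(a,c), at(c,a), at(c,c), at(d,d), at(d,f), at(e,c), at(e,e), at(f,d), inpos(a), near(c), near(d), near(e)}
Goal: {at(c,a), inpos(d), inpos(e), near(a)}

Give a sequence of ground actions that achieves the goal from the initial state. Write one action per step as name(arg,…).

step(e,f); step(d,a); free(a)

1. step(e,f)  →  {at(a,c), at(c,a), at(c,c), at(d,d), at(d,f), at(e,c), at(e,e), at(f,d), at(f,f), inpos(a), inpos(e), near(c), near(d)}
2. step(d,a)  →  {at(a,a), at(a,c), at(c,a), at(c,c), at(d,d), at(d,f), at(e,c), at(e,e), at(f,d), at(f,f), inpos(a), inpos(d), inpos(e), near(c)}
3. free(a)  →  {at(a,c), at(c,a), at(c,c), at(d,d), at(d,f), at(e,c), at(e,e), at(f,d), at(f,f), inpos(d), inpos(e), near(a), near(c)}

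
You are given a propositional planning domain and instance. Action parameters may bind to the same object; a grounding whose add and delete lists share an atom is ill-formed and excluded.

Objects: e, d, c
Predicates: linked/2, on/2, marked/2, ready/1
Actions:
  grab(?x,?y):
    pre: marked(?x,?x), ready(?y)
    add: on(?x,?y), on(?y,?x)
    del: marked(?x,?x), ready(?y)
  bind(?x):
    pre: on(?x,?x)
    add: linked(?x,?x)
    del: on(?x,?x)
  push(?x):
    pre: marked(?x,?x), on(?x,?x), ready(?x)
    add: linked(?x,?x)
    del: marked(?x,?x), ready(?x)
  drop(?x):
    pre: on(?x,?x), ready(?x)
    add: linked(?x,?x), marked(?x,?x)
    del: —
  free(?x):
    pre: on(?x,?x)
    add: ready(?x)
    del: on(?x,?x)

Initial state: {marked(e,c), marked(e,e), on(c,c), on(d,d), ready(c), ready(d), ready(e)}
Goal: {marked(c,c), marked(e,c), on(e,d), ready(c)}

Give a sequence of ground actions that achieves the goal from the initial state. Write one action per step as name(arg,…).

grab(e,d); drop(c)

1. grab(e,d)  →  {marked(e,c), on(c,c), on(d,d), on(d,e), on(e,d), ready(c), ready(e)}
2. drop(c)  →  {linked(c,c), marked(c,c), marked(e,c), on(c,c), on(d,d), on(d,e), on(e,d), ready(c), ready(e)}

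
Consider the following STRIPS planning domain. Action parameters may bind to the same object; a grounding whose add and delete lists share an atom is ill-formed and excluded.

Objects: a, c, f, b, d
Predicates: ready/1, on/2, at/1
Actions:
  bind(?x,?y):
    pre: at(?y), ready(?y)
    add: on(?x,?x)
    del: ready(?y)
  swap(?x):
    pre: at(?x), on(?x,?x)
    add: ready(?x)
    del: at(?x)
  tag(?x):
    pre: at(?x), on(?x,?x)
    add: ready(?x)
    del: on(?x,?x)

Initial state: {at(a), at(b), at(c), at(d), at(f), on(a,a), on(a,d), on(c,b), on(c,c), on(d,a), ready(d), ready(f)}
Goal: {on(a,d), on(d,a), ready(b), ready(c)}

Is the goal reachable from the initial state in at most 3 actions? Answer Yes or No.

1. bind(b,f)  →  {at(a), at(b), at(c), at(d), at(f), on(a,a), on(a,d), on(b,b), on(c,b), on(c,c), on(d,a), ready(d)}
2. swap(c)  →  {at(a), at(b), at(d), at(f), on(a,a), on(a,d), on(b,b), on(c,b), on(c,c), on(d,a), ready(c), ready(d)}
3. swap(b)  →  {at(a), at(d), at(f), on(a,a), on(a,d), on(b,b), on(c,b), on(c,c), on(d,a), ready(b), ready(c), ready(d)}
optimal plan length = 3; 3 ≤ 3

Yes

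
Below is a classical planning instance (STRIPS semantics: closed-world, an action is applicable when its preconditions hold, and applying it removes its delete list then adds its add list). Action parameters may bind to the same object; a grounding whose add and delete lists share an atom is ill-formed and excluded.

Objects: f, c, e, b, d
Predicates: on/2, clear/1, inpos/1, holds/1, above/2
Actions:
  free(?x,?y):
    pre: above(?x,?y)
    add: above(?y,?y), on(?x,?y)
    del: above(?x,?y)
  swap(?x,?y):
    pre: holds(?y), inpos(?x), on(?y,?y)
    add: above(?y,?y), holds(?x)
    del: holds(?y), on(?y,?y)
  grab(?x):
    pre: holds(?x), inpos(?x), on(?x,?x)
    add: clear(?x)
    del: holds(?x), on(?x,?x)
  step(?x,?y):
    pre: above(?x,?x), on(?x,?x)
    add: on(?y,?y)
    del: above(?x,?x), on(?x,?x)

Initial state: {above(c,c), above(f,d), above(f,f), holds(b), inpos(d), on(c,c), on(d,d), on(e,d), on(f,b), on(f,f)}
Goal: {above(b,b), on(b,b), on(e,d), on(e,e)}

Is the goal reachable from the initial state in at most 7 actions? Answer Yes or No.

Yes

1. free(f,d)  →  {above(c,c), above(d,d), above(f,f), holds(b), inpos(d), on(c,c), on(d,d), on(e,d), on(f,b), on(f,d), on(f,f)}
2. step(f,e)  →  {above(c,c), above(d,d), holds(b), inpos(d), on(c,c), on(d,d), on(e,d), on(e,e), on(f,b), on(f,d)}
3. step(c,b)  →  {above(d,d), holds(b), inpos(d), on(b,b), on(d,d), on(e,d), on(e,e), on(f,b), on(f,d)}
4. swap(d,b)  →  {above(b,b), above(d,d), holds(d), inpos(d), on(d,d), on(e,d), on(e,e), on(f,b), on(f,d)}
5. step(d,b)  →  {above(b,b), holds(d), inpos(d), on(b,b), on(e,d), on(e,e), on(f,b), on(f,d)}
optimal plan length = 5; 5 ≤ 7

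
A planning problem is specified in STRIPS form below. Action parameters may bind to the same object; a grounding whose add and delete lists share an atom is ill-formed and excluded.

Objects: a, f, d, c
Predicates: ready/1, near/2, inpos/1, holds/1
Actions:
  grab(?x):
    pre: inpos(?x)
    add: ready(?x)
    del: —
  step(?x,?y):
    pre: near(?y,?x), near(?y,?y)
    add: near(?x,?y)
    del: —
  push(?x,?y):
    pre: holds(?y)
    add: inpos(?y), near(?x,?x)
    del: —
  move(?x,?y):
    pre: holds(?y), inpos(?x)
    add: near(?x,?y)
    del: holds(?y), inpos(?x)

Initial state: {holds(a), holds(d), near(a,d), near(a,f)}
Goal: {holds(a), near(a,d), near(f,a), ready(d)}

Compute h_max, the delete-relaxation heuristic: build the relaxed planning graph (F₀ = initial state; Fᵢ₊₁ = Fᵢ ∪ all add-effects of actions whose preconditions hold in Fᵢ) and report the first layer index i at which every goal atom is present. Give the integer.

2

F0 = init (4 atoms)
F1 = F0 ∪ {inpos(a), inpos(d), near(a,a), near(c,c), near(d,d), near(f,f)}  (10 atoms)
F2 = F1 ∪ {near(d,a), near(f,a), ready(a), ready(d)}  (14 atoms)
goal ⊆ F2  ⇒  h_max = 2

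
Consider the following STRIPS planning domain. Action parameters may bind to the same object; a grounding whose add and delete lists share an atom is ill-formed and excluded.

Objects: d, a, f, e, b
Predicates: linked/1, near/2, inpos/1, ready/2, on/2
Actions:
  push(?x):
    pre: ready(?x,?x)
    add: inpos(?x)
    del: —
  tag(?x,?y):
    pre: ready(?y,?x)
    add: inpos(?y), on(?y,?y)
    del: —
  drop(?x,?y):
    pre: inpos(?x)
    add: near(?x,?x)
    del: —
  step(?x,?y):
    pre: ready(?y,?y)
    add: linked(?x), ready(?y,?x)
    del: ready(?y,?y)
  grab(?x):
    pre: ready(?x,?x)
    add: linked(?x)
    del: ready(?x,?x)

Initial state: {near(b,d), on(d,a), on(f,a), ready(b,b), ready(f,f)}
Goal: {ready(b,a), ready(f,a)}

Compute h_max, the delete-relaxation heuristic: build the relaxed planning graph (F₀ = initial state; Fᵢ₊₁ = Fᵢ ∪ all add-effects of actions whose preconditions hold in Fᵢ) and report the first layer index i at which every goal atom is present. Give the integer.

1

F0 = init (5 atoms)
F1 = F0 ∪ {inpos(b), inpos(f), linked(a), linked(b), linked(d), linked(e), linked(f), on(b,b), on(f,f), ready(b,a), ready(b,d), ready(b,e), ready(b,f), ready(f,a), ready(f,b), ready(f,d), ready(f,e)}  (22 atoms)
goal ⊆ F1  ⇒  h_max = 1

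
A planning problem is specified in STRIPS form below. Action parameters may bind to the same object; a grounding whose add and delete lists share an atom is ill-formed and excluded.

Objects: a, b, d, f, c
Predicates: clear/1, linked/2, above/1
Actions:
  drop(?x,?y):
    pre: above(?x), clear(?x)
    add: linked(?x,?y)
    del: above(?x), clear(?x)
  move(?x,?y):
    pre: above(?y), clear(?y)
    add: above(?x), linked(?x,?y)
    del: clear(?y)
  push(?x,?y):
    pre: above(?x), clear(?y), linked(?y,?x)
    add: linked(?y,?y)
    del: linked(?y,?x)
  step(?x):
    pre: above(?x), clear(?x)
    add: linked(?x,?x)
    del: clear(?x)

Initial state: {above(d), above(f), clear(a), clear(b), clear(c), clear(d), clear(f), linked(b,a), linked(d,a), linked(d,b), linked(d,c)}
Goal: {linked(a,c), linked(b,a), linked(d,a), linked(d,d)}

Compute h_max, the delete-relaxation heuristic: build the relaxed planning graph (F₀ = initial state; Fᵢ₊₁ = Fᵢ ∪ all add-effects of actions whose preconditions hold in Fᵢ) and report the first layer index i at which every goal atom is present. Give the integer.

2

F0 = init (11 atoms)
F1 = F0 ∪ {above(a), above(b), above(c), linked(a,d), linked(a,f), linked(b,d), linked(b,f), linked(c,d), linked(c,f), linked(d,d), linked(d,f), linked(f,a), linked(f,b), linked(f,c), linked(f,d), linked(f,f)}  (27 atoms)
F2 = F1 ∪ {linked(a,a), linked(a,b), linked(a,c), linked(b,b), linked(b,c), linked(c,a), linked(c,b), linked(c,c)}  (35 atoms)
goal ⊆ F2  ⇒  h_max = 2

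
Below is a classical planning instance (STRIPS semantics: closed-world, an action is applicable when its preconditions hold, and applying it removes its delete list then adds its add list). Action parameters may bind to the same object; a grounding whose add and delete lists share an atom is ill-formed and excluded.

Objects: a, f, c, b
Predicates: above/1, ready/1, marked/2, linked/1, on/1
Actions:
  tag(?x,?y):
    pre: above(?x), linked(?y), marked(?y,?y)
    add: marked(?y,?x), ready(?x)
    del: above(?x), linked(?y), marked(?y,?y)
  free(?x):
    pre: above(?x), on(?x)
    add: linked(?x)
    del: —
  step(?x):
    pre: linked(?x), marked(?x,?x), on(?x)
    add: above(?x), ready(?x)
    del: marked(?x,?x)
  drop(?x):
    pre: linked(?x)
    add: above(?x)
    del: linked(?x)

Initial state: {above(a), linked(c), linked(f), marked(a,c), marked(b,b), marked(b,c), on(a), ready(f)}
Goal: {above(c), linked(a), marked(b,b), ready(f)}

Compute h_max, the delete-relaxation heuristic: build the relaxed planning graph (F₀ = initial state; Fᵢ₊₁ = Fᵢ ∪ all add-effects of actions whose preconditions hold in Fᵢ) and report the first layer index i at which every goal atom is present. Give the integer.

1

F0 = init (8 atoms)
F1 = F0 ∪ {above(c), above(f), linked(a)}  (11 atoms)
goal ⊆ F1  ⇒  h_max = 1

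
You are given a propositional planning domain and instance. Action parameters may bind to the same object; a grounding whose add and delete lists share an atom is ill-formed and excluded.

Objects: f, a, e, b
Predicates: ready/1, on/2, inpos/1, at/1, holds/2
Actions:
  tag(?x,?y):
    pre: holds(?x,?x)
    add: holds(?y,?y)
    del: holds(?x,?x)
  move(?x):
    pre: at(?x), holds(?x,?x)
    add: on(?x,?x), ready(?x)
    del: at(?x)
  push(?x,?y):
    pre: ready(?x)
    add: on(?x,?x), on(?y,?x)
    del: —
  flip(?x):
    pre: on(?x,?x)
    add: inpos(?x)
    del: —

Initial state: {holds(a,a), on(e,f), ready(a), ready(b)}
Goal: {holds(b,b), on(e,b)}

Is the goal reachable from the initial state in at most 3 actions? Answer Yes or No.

Yes

1. tag(a,b)  →  {holds(b,b), on(e,f), ready(a), ready(b)}
2. push(b,e)  →  {holds(b,b), on(b,b), on(e,b), on(e,f), ready(a), ready(b)}
optimal plan length = 2; 2 ≤ 3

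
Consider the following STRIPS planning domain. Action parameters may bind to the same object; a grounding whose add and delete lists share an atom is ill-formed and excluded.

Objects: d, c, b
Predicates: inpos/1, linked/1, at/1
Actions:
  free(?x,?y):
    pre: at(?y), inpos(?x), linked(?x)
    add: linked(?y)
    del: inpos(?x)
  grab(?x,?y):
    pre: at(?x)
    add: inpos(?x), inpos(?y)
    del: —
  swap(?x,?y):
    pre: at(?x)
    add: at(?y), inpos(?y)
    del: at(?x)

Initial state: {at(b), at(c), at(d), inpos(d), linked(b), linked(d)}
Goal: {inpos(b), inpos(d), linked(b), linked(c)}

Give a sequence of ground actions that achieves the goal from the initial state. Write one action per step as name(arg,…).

1. free(d,c)  →  {at(b), at(c), at(d), linked(b), linked(c), linked(d)}
2. grab(d,b)  →  {at(b), at(c), at(d), inpos(b), inpos(d), linked(b), linked(c), linked(d)}

free(d,c); grab(d,b)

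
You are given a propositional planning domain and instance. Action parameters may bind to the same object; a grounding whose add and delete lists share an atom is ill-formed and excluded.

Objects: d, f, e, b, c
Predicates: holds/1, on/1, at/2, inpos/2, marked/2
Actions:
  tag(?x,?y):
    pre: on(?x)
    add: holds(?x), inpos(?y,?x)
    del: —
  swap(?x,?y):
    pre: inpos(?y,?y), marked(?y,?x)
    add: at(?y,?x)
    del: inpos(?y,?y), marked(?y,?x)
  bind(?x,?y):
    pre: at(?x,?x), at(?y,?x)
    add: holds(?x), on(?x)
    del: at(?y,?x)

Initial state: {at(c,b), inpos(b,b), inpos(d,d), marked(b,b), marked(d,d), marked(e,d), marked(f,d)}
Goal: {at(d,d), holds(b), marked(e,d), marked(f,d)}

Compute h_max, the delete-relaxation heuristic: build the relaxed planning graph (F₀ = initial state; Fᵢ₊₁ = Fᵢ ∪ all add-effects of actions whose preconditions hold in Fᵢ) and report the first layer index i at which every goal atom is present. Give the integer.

2

F0 = init (7 atoms)
F1 = F0 ∪ {at(b,b), at(d,d)}  (9 atoms)
F2 = F1 ∪ {holds(b), holds(d), on(b), on(d)}  (13 atoms)
goal ⊆ F2  ⇒  h_max = 2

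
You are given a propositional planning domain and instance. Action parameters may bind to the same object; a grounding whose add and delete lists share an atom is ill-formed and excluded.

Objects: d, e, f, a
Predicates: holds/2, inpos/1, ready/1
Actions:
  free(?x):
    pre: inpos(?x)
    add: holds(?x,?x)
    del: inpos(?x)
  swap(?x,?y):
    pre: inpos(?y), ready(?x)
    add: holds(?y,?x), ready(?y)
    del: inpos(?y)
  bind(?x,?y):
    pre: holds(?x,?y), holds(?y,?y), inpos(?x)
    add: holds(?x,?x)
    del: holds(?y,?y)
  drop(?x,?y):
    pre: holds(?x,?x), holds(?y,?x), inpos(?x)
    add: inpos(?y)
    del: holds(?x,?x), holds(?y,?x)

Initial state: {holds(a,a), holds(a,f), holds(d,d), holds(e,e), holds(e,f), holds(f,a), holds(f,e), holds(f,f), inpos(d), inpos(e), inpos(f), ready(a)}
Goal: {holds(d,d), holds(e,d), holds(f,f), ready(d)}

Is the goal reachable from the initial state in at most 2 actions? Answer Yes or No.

Yes

1. swap(a,d)  →  {holds(a,a), holds(a,f), holds(d,a), holds(d,d), holds(e,e), holds(e,f), holds(f,a), holds(f,e), holds(f,f), inpos(e), inpos(f), ready(a), ready(d)}
2. swap(d,e)  →  {holds(a,a), holds(a,f), holds(d,a), holds(d,d), holds(e,d), holds(e,e), holds(e,f), holds(f,a), holds(f,e), holds(f,f), inpos(f), ready(a), ready(d), ready(e)}
optimal plan length = 2; 2 ≤ 2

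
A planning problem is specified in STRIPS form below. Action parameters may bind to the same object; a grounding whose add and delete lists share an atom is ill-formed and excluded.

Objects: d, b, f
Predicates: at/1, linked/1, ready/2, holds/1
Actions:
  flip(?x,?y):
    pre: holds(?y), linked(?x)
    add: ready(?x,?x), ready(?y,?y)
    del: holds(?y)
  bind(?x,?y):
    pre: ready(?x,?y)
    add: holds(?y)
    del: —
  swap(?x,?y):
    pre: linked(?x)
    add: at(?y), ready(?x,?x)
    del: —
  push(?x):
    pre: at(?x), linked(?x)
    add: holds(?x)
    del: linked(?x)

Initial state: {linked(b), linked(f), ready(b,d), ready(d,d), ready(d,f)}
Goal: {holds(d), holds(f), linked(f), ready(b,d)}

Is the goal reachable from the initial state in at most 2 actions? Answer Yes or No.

1. bind(d,d)  →  {holds(d), linked(b), linked(f), ready(b,d), ready(d,d), ready(d,f)}
2. bind(d,f)  →  {holds(d), holds(f), linked(b), linked(f), ready(b,d), ready(d,d), ready(d,f)}
optimal plan length = 2; 2 ≤ 2

Yes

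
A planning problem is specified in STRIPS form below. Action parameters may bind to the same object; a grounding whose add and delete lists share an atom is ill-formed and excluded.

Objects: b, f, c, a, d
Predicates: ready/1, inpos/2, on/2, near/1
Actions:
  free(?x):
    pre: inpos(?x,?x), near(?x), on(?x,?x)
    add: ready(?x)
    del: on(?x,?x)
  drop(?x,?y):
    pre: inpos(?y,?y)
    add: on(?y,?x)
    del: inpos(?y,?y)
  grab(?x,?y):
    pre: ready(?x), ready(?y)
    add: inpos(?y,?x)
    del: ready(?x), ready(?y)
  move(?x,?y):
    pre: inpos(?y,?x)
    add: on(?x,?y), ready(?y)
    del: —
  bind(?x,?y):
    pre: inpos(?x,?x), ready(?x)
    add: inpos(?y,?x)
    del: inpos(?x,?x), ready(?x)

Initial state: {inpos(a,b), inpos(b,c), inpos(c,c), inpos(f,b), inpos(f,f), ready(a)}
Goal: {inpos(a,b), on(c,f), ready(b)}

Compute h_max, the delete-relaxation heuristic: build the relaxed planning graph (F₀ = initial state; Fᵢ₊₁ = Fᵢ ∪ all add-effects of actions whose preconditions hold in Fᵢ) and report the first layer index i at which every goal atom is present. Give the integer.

F0 = init (6 atoms)
F1 = F0 ∪ {inpos(a,a), on(b,a), on(b,f), on(c,a), on(c,b), on(c,c), on(c,d), on(c,f), on(f,a), on(f,b), on(f,c), on(f,d), on(f,f), ready(b), ready(c), ready(f)}  (22 atoms)
goal ⊆ F1  ⇒  h_max = 1

1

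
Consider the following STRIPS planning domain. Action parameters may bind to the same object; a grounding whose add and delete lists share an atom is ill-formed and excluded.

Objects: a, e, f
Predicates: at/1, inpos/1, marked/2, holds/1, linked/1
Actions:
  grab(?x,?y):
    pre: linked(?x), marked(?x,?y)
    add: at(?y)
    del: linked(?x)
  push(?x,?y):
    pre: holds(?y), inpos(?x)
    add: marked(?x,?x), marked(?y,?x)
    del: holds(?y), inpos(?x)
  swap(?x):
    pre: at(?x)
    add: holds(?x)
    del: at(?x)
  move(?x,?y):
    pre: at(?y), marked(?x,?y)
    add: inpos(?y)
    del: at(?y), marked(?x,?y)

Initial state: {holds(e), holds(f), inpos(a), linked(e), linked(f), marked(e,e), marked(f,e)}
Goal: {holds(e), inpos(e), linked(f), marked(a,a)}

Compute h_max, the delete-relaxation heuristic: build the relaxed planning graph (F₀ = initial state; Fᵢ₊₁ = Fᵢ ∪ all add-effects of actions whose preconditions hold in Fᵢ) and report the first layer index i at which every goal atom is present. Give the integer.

2

F0 = init (7 atoms)
F1 = F0 ∪ {at(e), marked(a,a), marked(e,a), marked(f,a)}  (11 atoms)
F2 = F1 ∪ {at(a), inpos(e)}  (13 atoms)
goal ⊆ F2  ⇒  h_max = 2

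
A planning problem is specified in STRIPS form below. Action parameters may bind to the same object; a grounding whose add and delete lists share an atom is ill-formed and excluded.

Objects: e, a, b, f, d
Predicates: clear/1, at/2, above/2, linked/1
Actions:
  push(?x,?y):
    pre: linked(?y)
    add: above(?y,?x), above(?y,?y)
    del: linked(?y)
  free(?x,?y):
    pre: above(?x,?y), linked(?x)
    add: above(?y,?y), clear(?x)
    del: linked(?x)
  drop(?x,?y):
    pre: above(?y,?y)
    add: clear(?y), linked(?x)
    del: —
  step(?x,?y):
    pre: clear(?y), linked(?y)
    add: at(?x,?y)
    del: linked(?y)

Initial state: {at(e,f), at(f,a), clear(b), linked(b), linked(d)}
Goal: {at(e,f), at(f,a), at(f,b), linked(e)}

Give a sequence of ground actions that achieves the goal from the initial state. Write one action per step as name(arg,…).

push(e,d); drop(e,d); step(f,b)

1. push(e,d)  →  {above(d,d), above(d,e), at(e,f), at(f,a), clear(b), linked(b)}
2. drop(e,d)  →  {above(d,d), above(d,e), at(e,f), at(f,a), clear(b), clear(d), linked(b), linked(e)}
3. step(f,b)  →  {above(d,d), above(d,e), at(e,f), at(f,a), at(f,b), clear(b), clear(d), linked(e)}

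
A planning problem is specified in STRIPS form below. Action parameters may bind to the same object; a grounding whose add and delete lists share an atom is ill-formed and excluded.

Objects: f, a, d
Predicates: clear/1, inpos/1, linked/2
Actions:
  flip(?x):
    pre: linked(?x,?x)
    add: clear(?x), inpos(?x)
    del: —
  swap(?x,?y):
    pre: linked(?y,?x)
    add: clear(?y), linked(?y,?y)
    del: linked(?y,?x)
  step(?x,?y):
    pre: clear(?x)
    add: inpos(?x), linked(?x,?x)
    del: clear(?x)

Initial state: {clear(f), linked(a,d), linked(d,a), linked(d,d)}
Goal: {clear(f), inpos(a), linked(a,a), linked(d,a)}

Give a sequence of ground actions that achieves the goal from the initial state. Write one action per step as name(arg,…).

swap(d,a); flip(a)

1. swap(d,a)  →  {clear(a), clear(f), linked(a,a), linked(d,a), linked(d,d)}
2. flip(a)  →  {clear(a), clear(f), inpos(a), linked(a,a), linked(d,a), linked(d,d)}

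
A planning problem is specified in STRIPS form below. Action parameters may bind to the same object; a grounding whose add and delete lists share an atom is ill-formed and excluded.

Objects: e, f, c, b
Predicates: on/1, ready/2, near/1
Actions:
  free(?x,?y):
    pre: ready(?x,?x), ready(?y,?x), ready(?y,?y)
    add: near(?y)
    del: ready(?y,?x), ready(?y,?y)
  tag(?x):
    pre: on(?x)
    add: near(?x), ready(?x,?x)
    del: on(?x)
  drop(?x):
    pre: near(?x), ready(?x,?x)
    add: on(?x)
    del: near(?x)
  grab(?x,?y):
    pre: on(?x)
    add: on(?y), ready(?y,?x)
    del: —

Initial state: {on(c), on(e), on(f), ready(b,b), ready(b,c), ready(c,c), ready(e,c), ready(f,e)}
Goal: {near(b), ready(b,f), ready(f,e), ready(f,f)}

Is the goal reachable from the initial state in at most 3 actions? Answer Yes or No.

1. free(c,b)  →  {near(b), on(c), on(e), on(f), ready(c,c), ready(e,c), ready(f,e)}
2. grab(f,f)  →  {near(b), on(c), on(e), on(f), ready(c,c), ready(e,c), ready(f,e), ready(f,f)}
3. grab(f,b)  →  {near(b), on(b), on(c), on(e), on(f), ready(b,f), ready(c,c), ready(e,c), ready(f,e), ready(f,f)}
optimal plan length = 3; 3 ≤ 3

Yes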